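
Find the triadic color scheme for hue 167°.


Triadic: equally spaced at 120° intervals
H1 = 167°
H2 = (167 + 120) mod 360 = 287°
H3 = (167 + 240) mod 360 = 47°
Triadic = 167°, 287°, 47°


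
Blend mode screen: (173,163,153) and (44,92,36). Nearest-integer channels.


Screen: C = 255 - (255-A)×(255-B)/255, rounded to nearest integer
R: 255 - (255-173)×(255-44)/255 = 255 - 17302/255 ≈ 255 - 67.851 = 187.149 → 187
G: 255 - (255-163)×(255-92)/255 = 255 - 14996/255 ≈ 255 - 58.808 = 196.192 → 196
B: 255 - (255-153)×(255-36)/255 = 255 - 22338/255 ≈ 255 - 87.600 = 167.400 → 167
= RGB(187, 196, 167)


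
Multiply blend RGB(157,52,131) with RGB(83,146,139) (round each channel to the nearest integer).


Multiply: C = A×B/255, rounded to nearest integer
R: 157×83/255 = 13031/255 ≈ 51.102 → 51
G: 52×146/255 = 7592/255 ≈ 29.773 → 30
B: 131×139/255 = 18209/255 ≈ 71.408 → 71
= RGB(51, 30, 71)


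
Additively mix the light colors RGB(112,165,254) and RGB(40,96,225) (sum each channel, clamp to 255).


Additive: each channel = min(255, C₁+C₂)
R: 112+40 = 152 → 152
G: 165+96 = 261 → 255
B: 254+225 = 479 → 255
= RGB(152, 255, 255)


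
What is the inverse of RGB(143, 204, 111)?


Invert: (255-R, 255-G, 255-B)
R: 255-143 = 112
G: 255-204 = 51
B: 255-111 = 144
= RGB(112, 51, 144)


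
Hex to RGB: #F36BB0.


F3 → 243 (R)
6B → 107 (G)
B0 → 176 (B)
= RGB(243, 107, 176)


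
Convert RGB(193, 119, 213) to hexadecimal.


R = 193 → C1 (hex)
G = 119 → 77 (hex)
B = 213 → D5 (hex)
Hex = #C177D5


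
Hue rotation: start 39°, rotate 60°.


New hue = (H + rotation) mod 360
New hue = (39 + 60) mod 360
= 99 mod 360
= 99°


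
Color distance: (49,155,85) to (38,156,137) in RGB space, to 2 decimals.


d = √[(R₁-R₂)² + (G₁-G₂)² + (B₁-B₂)²]
d = √[(49-38)² + (155-156)² + (85-137)²]
d = √[121 + 1 + 2704]
d = √2826
d ≈ 53.16


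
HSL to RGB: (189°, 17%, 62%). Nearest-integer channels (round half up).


H=189°, S=0.17, L=0.62
C = (1-|2L-1|)×S = (1-|0.24|)×0.17 = 0.1292
H' = H/60 = 189/60 ≈ 3.1500; X = C×(1-|H' mod 2 - 1|) = 0.10982
m = L - C/2 = 0.62 - 0.0646 = 0.5554
Sector ⌊H'⌋ = 3 → (R',G',B') = (0.0, 0.10982, 0.1292)
RGB = ((R'+m)×255, (G'+m)×255, (B'+m)×255) = (141.627, 169.6311, 174.573)
Round half up → RGB(142, 170, 175)


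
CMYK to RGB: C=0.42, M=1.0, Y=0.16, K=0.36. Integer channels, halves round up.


R = 255 × (1-C) × (1-K) = 255 × 0.58 × 0.64 = 94.656 → 95
G = 255 × (1-M) × (1-K) = 255 × 0.00 × 0.64 = 0
B = 255 × (1-Y) × (1-K) = 255 × 0.84 × 0.64 = 137.088 → 137
= RGB(95, 0, 137)


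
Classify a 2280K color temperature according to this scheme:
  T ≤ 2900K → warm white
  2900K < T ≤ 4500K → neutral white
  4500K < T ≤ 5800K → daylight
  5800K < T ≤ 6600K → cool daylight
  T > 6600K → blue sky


Temperature: 2280K
2280K ≤ 2900K → warm white
Classification: warm white


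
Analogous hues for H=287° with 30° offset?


Base hue: 287°
Left analog: (287 - 30) mod 360 = 257°
Right analog: (287 + 30) mod 360 = 317°
Analogous hues = 257° and 317°


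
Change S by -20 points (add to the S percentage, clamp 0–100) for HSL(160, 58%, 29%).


Original S = 58%
Adjustment = -20 percentage points
New S = 58 + (-20) = 38
Clamp to [0, 100] → 38
= HSL(160°, 38%, 29%)


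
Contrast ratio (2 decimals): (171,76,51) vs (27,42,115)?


Linearize each sRGB channel c=v/255: c/12.92 if c ≤ 0.04045 else ((c+0.055)/1.055)^2.4
L = 0.2126×R_lin + 0.7152×G_lin + 0.0722×B_lin
Color 1 (171,76,51):
  R=171: 171/255≈0.6706 > 0.04045 → ((0.6706+0.055)/1.055)^2.4 ≈ 0.40724
  G=76: 76/255≈0.2980 > 0.04045 → ((0.2980+0.055)/1.055)^2.4 ≈ 0.07227
  B=51: 51/255≈0.2000 > 0.04045 → ((0.2000+0.055)/1.055)^2.4 ≈ 0.03310
  L1 = 0.2126×0.40724 + 0.7152×0.07227 + 0.0722×0.03310 ≈ 0.14066
Color 2 (27,42,115):
  R=27: 27/255≈0.1059 > 0.04045 → ((0.1059+0.055)/1.055)^2.4 ≈ 0.01096
  G=42: 42/255≈0.1647 > 0.04045 → ((0.1647+0.055)/1.055)^2.4 ≈ 0.02315
  B=115: 115/255≈0.4510 > 0.04045 → ((0.4510+0.055)/1.055)^2.4 ≈ 0.17144
  L2 = 0.2126×0.01096 + 0.7152×0.02315 + 0.0722×0.17144 ≈ 0.03127
Lighter = 0.14066, Darker = 0.03127
Ratio = (L_lighter + 0.05) / (L_darker + 0.05)
Ratio = (0.14066 + 0.05) / (0.03127 + 0.05) = 0.19066 / 0.08127 ≈ 2.3461
Ratio ≈ 2.35:1


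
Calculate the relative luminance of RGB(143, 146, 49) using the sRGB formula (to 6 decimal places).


Linearize each channel (sRGB transfer function): c = v/255; c_lin = c/12.92 if c ≤ 0.04045, else ((c+0.055)/1.055)^2.4
  R: 143/255 ≈ 0.560784 > 0.04045 → ((0.560784+0.055)/1.055)^2.4 ≈ 0.274677
  G: 146/255 ≈ 0.572549 > 0.04045 → ((0.572549+0.055)/1.055)^2.4 ≈ 0.287441
  B: 49/255 ≈ 0.192157 > 0.04045 → ((0.192157+0.055)/1.055)^2.4 ≈ 0.030713
R_lin = 0.274677, G_lin = 0.287441, B_lin = 0.030713
L = 0.2126×R + 0.7152×G + 0.0722×B
L = 0.2126×0.274677 + 0.7152×0.287441 + 0.0722×0.030713
L ≈ 0.266192


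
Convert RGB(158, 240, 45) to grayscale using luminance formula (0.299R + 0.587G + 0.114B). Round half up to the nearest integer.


Gray = 0.299×R + 0.587×G + 0.114×B
Gray = 0.299×158 + 0.587×240 + 0.114×45
Gray = 47.242 + 140.880 + 5.130
Gray = 193.252 → round half up → 193
Gray = 193


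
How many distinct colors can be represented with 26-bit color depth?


Colors = 2^bits = 2^26
= 67,108,864 colors


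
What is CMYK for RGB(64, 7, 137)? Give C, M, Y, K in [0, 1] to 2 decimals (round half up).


R'=64/255≈0.2510, G'=7/255≈0.0275, B'=137/255≈0.5373
K = 1 - max(R',G',B') = 1 - 137/255 = 118/255 = 0.46274… → 0.46
(1-R'-K)/(1-K) simplifies to (max-R)/max with max = 137:
C = (137-64)/137 = 73/137 = 0.53284… → 0.53
M = (137-7)/137 = 130/137 = 0.94890… → 0.95
Y = (137-137)/137 = 0/137 = 0 → 0.00
= CMYK(0.53, 0.95, 0.00, 0.46)


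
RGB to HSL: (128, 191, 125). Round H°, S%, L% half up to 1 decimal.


Normalize: R'=128/255≈0.5020, G'=191/255≈0.7490, B'=125/255≈0.4902
Max=191/255, Min=125/255, Δ=Max-Min=66/255
L = (Max+Min)/2 = (191+125)/510 = 316/510 = 0.61960… → L = 62.0%
L > 0.5 → S = Δ/(2-Max-Min) = 66/(510-191-125) = 66/194 = 0.34020… → S = 34.0%
(the 1/255 factors cancel in S and H, so raw channel differences can be used)
Max is G' → H = 60 × ((B-R)/Δ + 2) = 60 × ((125-128)/66 + 2)
  -3/66 + 2 = -0.0454… + 2 = 1.9545…
  H = 60 × 1.9545… = 117.272…° → H = 117.3°
= HSL(117.3°, 34.0%, 62.0%)


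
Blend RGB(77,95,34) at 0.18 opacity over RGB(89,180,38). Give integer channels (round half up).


C = α×F + (1-α)×B, with 1-α = 0.82
R: 0.18×77 + 0.82×89 = 13.86 + 72.98 = 86.84 → 87
G: 0.18×95 + 0.82×180 = 17.10 + 147.60 = 164.70 → 165
B: 0.18×34 + 0.82×38 = 6.12 + 31.16 = 37.28 → 37
= RGB(87, 165, 37)


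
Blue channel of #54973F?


Color: #54973F
R = 54 = 84
G = 97 = 151
B = 3F = 63
Blue = 63


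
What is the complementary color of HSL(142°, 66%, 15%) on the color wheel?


Complement = opposite side of color wheel = hue + 180°
H' = (142 + 180) mod 360 = 322°
S and L unchanged.
= HSL(322°, 66%, 15%)


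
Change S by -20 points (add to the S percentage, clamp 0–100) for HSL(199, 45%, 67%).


Original S = 45%
Adjustment = -20 percentage points
New S = 45 + (-20) = 25
Clamp to [0, 100] → 25
= HSL(199°, 25%, 67%)


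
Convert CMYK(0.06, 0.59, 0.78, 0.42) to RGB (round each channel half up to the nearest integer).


R = 255 × (1-C) × (1-K) = 255 × 0.94 × 0.58 = 139.026 → 139
G = 255 × (1-M) × (1-K) = 255 × 0.41 × 0.58 = 60.639 → 61
B = 255 × (1-Y) × (1-K) = 255 × 0.22 × 0.58 = 32.538 → 33
= RGB(139, 61, 33)


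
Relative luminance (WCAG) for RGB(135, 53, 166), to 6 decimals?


Linearize each channel (sRGB transfer function): c = v/255; c_lin = c/12.92 if c ≤ 0.04045, else ((c+0.055)/1.055)^2.4
  R: 135/255 ≈ 0.529412 > 0.04045 → ((0.529412+0.055)/1.055)^2.4 ≈ 0.242281
  G: 53/255 ≈ 0.207843 > 0.04045 → ((0.207843+0.055)/1.055)^2.4 ≈ 0.035601
  B: 166/255 ≈ 0.650980 > 0.04045 → ((0.650980+0.055)/1.055)^2.4 ≈ 0.381326
R_lin = 0.242281, G_lin = 0.035601, B_lin = 0.381326
L = 0.2126×R + 0.7152×G + 0.0722×B
L = 0.2126×0.242281 + 0.7152×0.035601 + 0.0722×0.381326
L ≈ 0.104503


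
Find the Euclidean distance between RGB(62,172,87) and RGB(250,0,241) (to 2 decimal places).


d = √[(R₁-R₂)² + (G₁-G₂)² + (B₁-B₂)²]
d = √[(62-250)² + (172-0)² + (87-241)²]
d = √[35344 + 29584 + 23716]
d = √88644
d ≈ 297.73


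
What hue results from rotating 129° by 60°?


New hue = (H + rotation) mod 360
New hue = (129 + 60) mod 360
= 189 mod 360
= 189°


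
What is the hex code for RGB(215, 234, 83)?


R = 215 → D7 (hex)
G = 234 → EA (hex)
B = 83 → 53 (hex)
Hex = #D7EA53


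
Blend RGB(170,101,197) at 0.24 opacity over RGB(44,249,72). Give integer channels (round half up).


C = α×F + (1-α)×B, with 1-α = 0.76
R: 0.24×170 + 0.76×44 = 40.80 + 33.44 = 74.24 → 74
G: 0.24×101 + 0.76×249 = 24.24 + 189.24 = 213.48 → 213
B: 0.24×197 + 0.76×72 = 47.28 + 54.72 = 102.00 → 102
= RGB(74, 213, 102)


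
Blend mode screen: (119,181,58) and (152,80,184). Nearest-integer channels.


Screen: C = 255 - (255-A)×(255-B)/255, rounded to nearest integer
R: 255 - (255-119)×(255-152)/255 = 255 - 14008/255 ≈ 255 - 54.933 = 200.067 → 200
G: 255 - (255-181)×(255-80)/255 = 255 - 12950/255 ≈ 255 - 50.784 = 204.216 → 204
B: 255 - (255-58)×(255-184)/255 = 255 - 13987/255 ≈ 255 - 54.851 = 200.149 → 200
= RGB(200, 204, 200)


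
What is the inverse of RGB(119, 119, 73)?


Invert: (255-R, 255-G, 255-B)
R: 255-119 = 136
G: 255-119 = 136
B: 255-73 = 182
= RGB(136, 136, 182)


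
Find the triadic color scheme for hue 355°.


Triadic: equally spaced at 120° intervals
H1 = 355°
H2 = (355 + 120) mod 360 = 115°
H3 = (355 + 240) mod 360 = 235°
Triadic = 355°, 115°, 235°


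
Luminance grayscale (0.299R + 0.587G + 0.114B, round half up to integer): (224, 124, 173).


Gray = 0.299×R + 0.587×G + 0.114×B
Gray = 0.299×224 + 0.587×124 + 0.114×173
Gray = 66.976 + 72.788 + 19.722
Gray = 159.486 → round half up → 159
Gray = 159


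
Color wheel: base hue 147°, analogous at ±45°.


Base hue: 147°
Left analog: (147 - 45) mod 360 = 102°
Right analog: (147 + 45) mod 360 = 192°
Analogous hues = 102° and 192°


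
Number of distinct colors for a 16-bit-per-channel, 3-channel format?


Total bits = 16 bits/channel × 3 channels = 48 bits
Distinct colors = 2^48
= 281,474,976,710,656 colors


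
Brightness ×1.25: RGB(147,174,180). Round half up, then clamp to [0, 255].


Multiply each channel by 1.25, round half up, clamp to [0, 255]
R: 147×1.25 = 183.75 → round → 184
G: 174×1.25 = 217.5 → round → 218
B: 180×1.25 = 225
= RGB(184, 218, 225)


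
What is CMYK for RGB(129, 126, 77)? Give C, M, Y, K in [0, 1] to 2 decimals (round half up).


R'=129/255≈0.5059, G'=126/255≈0.4941, B'=77/255≈0.3020
K = 1 - max(R',G',B') = 1 - 129/255 = 126/255 = 0.49411… → 0.49
(1-R'-K)/(1-K) simplifies to (max-R)/max with max = 129:
C = (129-129)/129 = 0/129 = 0 → 0.00
M = (129-126)/129 = 3/129 = 0.02325… → 0.02
Y = (129-77)/129 = 52/129 = 0.40310… → 0.40
= CMYK(0.00, 0.02, 0.40, 0.49)


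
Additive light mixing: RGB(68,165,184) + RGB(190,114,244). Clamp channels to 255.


Additive: each channel = min(255, C₁+C₂)
R: 68+190 = 258 → 255
G: 165+114 = 279 → 255
B: 184+244 = 428 → 255
= RGB(255, 255, 255)


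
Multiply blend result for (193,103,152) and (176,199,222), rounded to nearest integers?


Multiply: C = A×B/255, rounded to nearest integer
R: 193×176/255 = 33968/255 ≈ 133.208 → 133
G: 103×199/255 = 20497/255 ≈ 80.380 → 80
B: 152×222/255 = 33744/255 ≈ 132.329 → 132
= RGB(133, 80, 132)


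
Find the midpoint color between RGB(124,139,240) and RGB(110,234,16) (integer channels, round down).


Midpoint: each channel = ⌊(C₁+C₂)/2⌋
R: ⌊(124+110)/2⌋ = 117
G: ⌊(139+234)/2⌋ = 186
B: ⌊(240+16)/2⌋ = 128
= RGB(117, 186, 128)


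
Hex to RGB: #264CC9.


26 → 38 (R)
4C → 76 (G)
C9 → 201 (B)
= RGB(38, 76, 201)


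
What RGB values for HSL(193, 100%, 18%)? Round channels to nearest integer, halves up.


H=193°, S=1.00, L=0.18
C = (1-|2L-1|)×S = (1-|-0.64|)×1.00 = 0.36
H' = H/60 = 193/60 ≈ 3.2167; X = C×(1-|H' mod 2 - 1|) = 0.282
m = L - C/2 = 0.18 - 0.18 = 0
Sector ⌊H'⌋ = 3 → (R',G',B') = (0.0, 0.282, 0.36)
RGB = ((R'+m)×255, (G'+m)×255, (B'+m)×255) = (0.0, 71.91, 91.8)
Round half up → RGB(0, 72, 92)


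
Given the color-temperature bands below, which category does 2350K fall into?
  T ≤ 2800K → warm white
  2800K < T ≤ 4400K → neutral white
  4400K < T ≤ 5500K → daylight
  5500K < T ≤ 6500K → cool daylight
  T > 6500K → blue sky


Temperature: 2350K
2350K ≤ 2800K → warm white
Classification: warm white


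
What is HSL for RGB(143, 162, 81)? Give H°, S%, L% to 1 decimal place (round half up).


Normalize: R'=143/255≈0.5608, G'=162/255≈0.6353, B'=81/255≈0.3176
Max=162/255, Min=81/255, Δ=Max-Min=81/255
L = (Max+Min)/2 = (162+81)/510 = 243/510 = 0.47647… → L = 47.6%
L ≤ 0.5 → S = Δ/(Max+Min) = 81/(162+81) = 81/243 = 0.33333… → S = 33.3%
(the 1/255 factors cancel in S and H, so raw channel differences can be used)
Max is G' → H = 60 × ((B-R)/Δ + 2) = 60 × ((81-143)/81 + 2)
  -62/81 + 2 = -0.7654… + 2 = 1.2345…
  H = 60 × 1.2345… = 74.074…° → H = 74.1°
= HSL(74.1°, 33.3%, 47.6%)


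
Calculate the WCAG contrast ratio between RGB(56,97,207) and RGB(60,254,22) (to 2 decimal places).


Linearize each sRGB channel c=v/255: c/12.92 if c ≤ 0.04045 else ((c+0.055)/1.055)^2.4
L = 0.2126×R_lin + 0.7152×G_lin + 0.0722×B_lin
Color 1 (56,97,207):
  R=56: 56/255≈0.2196 > 0.04045 → ((0.2196+0.055)/1.055)^2.4 ≈ 0.03955
  G=97: 97/255≈0.3804 > 0.04045 → ((0.3804+0.055)/1.055)^2.4 ≈ 0.11954
  B=207: 207/255≈0.8118 > 0.04045 → ((0.8118+0.055)/1.055)^2.4 ≈ 0.62396
  L1 = 0.2126×0.03955 + 0.7152×0.11954 + 0.0722×0.62396 ≈ 0.13895
Color 2 (60,254,22):
  R=60: 60/255≈0.2353 > 0.04045 → ((0.2353+0.055)/1.055)^2.4 ≈ 0.04519
  G=254: 254/255≈0.9961 > 0.04045 → ((0.9961+0.055)/1.055)^2.4 ≈ 0.99110
  B=22: 22/255≈0.0863 > 0.04045 → ((0.0863+0.055)/1.055)^2.4 ≈ 0.00802
  L2 = 0.2126×0.04519 + 0.7152×0.99110 + 0.0722×0.00802 ≈ 0.71902
Lighter = 0.71902, Darker = 0.13895
Ratio = (L_lighter + 0.05) / (L_darker + 0.05)
Ratio = (0.71902 + 0.05) / (0.13895 + 0.05) = 0.76902 / 0.18895 ≈ 4.0699
Ratio ≈ 4.07:1


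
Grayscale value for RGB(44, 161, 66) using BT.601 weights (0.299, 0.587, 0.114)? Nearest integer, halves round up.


Gray = 0.299×R + 0.587×G + 0.114×B
Gray = 0.299×44 + 0.587×161 + 0.114×66
Gray = 13.156 + 94.507 + 7.524
Gray = 115.187 → round half up → 115
Gray = 115


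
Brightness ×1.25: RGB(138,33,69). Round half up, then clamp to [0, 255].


Multiply each channel by 1.25, round half up, clamp to [0, 255]
R: 138×1.25 = 172.5 → round → 173
G: 33×1.25 = 41.25 → round → 41
B: 69×1.25 = 86.25 → round → 86
= RGB(173, 41, 86)


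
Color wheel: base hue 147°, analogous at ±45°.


Base hue: 147°
Left analog: (147 - 45) mod 360 = 102°
Right analog: (147 + 45) mod 360 = 192°
Analogous hues = 102° and 192°


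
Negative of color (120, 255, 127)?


Invert: (255-R, 255-G, 255-B)
R: 255-120 = 135
G: 255-255 = 0
B: 255-127 = 128
= RGB(135, 0, 128)


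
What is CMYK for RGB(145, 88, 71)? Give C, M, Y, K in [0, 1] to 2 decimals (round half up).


R'=145/255≈0.5686, G'=88/255≈0.3451, B'=71/255≈0.2784
K = 1 - max(R',G',B') = 1 - 145/255 = 110/255 = 0.43137… → 0.43
(1-R'-K)/(1-K) simplifies to (max-R)/max with max = 145:
C = (145-145)/145 = 0/145 = 0 → 0.00
M = (145-88)/145 = 57/145 = 0.39310… → 0.39
Y = (145-71)/145 = 74/145 = 0.51034… → 0.51
= CMYK(0.00, 0.39, 0.51, 0.43)


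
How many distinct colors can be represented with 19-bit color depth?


Colors = 2^bits = 2^19
= 524,288 colors


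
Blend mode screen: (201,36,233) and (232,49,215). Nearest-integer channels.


Screen: C = 255 - (255-A)×(255-B)/255, rounded to nearest integer
R: 255 - (255-201)×(255-232)/255 = 255 - 1242/255 ≈ 255 - 4.871 = 250.129 → 250
G: 255 - (255-36)×(255-49)/255 = 255 - 45114/255 ≈ 255 - 176.918 = 78.082 → 78
B: 255 - (255-233)×(255-215)/255 = 255 - 880/255 ≈ 255 - 3.451 = 251.549 → 252
= RGB(250, 78, 252)


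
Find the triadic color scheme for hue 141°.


Triadic: equally spaced at 120° intervals
H1 = 141°
H2 = (141 + 120) mod 360 = 261°
H3 = (141 + 240) mod 360 = 21°
Triadic = 141°, 261°, 21°


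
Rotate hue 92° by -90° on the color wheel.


New hue = (H + rotation) mod 360
New hue = (92 -90) mod 360
= 2 mod 360
= 2°


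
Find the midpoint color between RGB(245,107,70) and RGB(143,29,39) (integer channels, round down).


Midpoint: each channel = ⌊(C₁+C₂)/2⌋
R: ⌊(245+143)/2⌋ = 194
G: ⌊(107+29)/2⌋ = 68
B: ⌊(70+39)/2⌋ = 54
= RGB(194, 68, 54)


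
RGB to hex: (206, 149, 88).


R = 206 → CE (hex)
G = 149 → 95 (hex)
B = 88 → 58 (hex)
Hex = #CE9558


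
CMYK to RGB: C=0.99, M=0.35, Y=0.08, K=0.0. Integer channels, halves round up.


R = 255 × (1-C) × (1-K) = 255 × 0.01 × 1.00 = 2.55 → 3
G = 255 × (1-M) × (1-K) = 255 × 0.65 × 1.00 = 165.75 → 166
B = 255 × (1-Y) × (1-K) = 255 × 0.92 × 1.00 = 234.6 → 235
= RGB(3, 166, 235)


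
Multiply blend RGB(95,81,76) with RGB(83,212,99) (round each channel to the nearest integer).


Multiply: C = A×B/255, rounded to nearest integer
R: 95×83/255 = 7885/255 ≈ 30.922 → 31
G: 81×212/255 = 17172/255 ≈ 67.341 → 67
B: 76×99/255 = 7524/255 ≈ 29.506 → 30
= RGB(31, 67, 30)


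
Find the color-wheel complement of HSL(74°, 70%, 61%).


Complement = opposite side of color wheel = hue + 180°
H' = (74 + 180) mod 360 = 254°
S and L unchanged.
= HSL(254°, 70%, 61%)


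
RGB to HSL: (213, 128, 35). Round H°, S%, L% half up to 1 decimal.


Normalize: R'=213/255≈0.8353, G'=128/255≈0.5020, B'=35/255≈0.1373
Max=213/255, Min=35/255, Δ=Max-Min=178/255
L = (Max+Min)/2 = (213+35)/510 = 248/510 = 0.48627… → L = 48.6%
L ≤ 0.5 → S = Δ/(Max+Min) = 178/(213+35) = 178/248 = 0.71774… → S = 71.8%
(the 1/255 factors cancel in S and H, so raw channel differences can be used)
Max is R' → H = 60 × (((G-B)/Δ) mod 6) = 60 × (((128-35)/178) mod 6)
  93/178 = 0.5224…
  H = 60 × 0.5224… = 31.348…° → H = 31.3°
= HSL(31.3°, 71.8%, 48.6%)


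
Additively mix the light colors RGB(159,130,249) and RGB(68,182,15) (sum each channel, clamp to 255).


Additive: each channel = min(255, C₁+C₂)
R: 159+68 = 227 → 227
G: 130+182 = 312 → 255
B: 249+15 = 264 → 255
= RGB(227, 255, 255)


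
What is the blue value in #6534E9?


Color: #6534E9
R = 65 = 101
G = 34 = 52
B = E9 = 233
Blue = 233


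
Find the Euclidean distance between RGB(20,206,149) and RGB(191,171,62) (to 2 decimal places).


d = √[(R₁-R₂)² + (G₁-G₂)² + (B₁-B₂)²]
d = √[(20-191)² + (206-171)² + (149-62)²]
d = √[29241 + 1225 + 7569]
d = √38035
d ≈ 195.03


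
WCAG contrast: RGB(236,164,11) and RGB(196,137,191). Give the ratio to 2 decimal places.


Linearize each sRGB channel c=v/255: c/12.92 if c ≤ 0.04045 else ((c+0.055)/1.055)^2.4
L = 0.2126×R_lin + 0.7152×G_lin + 0.0722×B_lin
Color 1 (236,164,11):
  R=236: 236/255≈0.9255 > 0.04045 → ((0.9255+0.055)/1.055)^2.4 ≈ 0.83880
  G=164: 164/255≈0.6431 > 0.04045 → ((0.6431+0.055)/1.055)^2.4 ≈ 0.37124
  B=11: 11/255≈0.0431 > 0.04045 → ((0.0431+0.055)/1.055)^2.4 ≈ 0.00335
  L1 = 0.2126×0.83880 + 0.7152×0.37124 + 0.0722×0.00335 ≈ 0.44408
Color 2 (196,137,191):
  R=196: 196/255≈0.7686 > 0.04045 → ((0.7686+0.055)/1.055)^2.4 ≈ 0.55201
  G=137: 137/255≈0.5373 > 0.04045 → ((0.5373+0.055)/1.055)^2.4 ≈ 0.25016
  B=191: 191/255≈0.7490 > 0.04045 → ((0.7490+0.055)/1.055)^2.4 ≈ 0.52100
  L2 = 0.2126×0.55201 + 0.7152×0.25016 + 0.0722×0.52100 ≈ 0.33389
Lighter = 0.44408, Darker = 0.33389
Ratio = (L_lighter + 0.05) / (L_darker + 0.05)
Ratio = (0.44408 + 0.05) / (0.33389 + 0.05) = 0.49408 / 0.38389 ≈ 1.2870
Ratio ≈ 1.29:1


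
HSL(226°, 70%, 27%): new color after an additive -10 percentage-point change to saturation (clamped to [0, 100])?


Original S = 70%
Adjustment = -10 percentage points
New S = 70 + (-10) = 60
Clamp to [0, 100] → 60
= HSL(226°, 60%, 27%)


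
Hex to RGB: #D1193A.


D1 → 209 (R)
19 → 25 (G)
3A → 58 (B)
= RGB(209, 25, 58)


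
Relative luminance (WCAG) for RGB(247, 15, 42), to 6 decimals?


Linearize each channel (sRGB transfer function): c = v/255; c_lin = c/12.92 if c ≤ 0.04045, else ((c+0.055)/1.055)^2.4
  R: 247/255 ≈ 0.968627 > 0.04045 → ((0.968627+0.055)/1.055)^2.4 ≈ 0.930111
  G: 15/255 ≈ 0.058824 > 0.04045 → ((0.058824+0.055)/1.055)^2.4 ≈ 0.004777
  B: 42/255 ≈ 0.164706 > 0.04045 → ((0.164706+0.055)/1.055)^2.4 ≈ 0.023153
R_lin = 0.930111, G_lin = 0.004777, B_lin = 0.023153
L = 0.2126×R + 0.7152×G + 0.0722×B
L = 0.2126×0.930111 + 0.7152×0.004777 + 0.0722×0.023153
L ≈ 0.202830


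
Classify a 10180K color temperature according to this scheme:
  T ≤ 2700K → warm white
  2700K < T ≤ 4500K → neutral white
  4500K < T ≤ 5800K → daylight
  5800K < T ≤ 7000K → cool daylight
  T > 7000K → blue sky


Temperature: 10180K
10180K > 7000K → blue sky
Classification: blue sky


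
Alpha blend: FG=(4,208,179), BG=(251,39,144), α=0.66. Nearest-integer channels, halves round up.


C = α×F + (1-α)×B, with 1-α = 0.34
R: 0.66×4 + 0.34×251 = 2.64 + 85.34 = 87.98 → 88
G: 0.66×208 + 0.34×39 = 137.28 + 13.26 = 150.54 → 151
B: 0.66×179 + 0.34×144 = 118.14 + 48.96 = 167.10 → 167
= RGB(88, 151, 167)


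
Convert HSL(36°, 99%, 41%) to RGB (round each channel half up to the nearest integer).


H=36°, S=0.99, L=0.41
C = (1-|2L-1|)×S = (1-|-0.18|)×0.99 = 0.8118
H' = H/60 = 36/60 ≈ 0.6000; X = C×(1-|H' mod 2 - 1|) = 0.48708
m = L - C/2 = 0.41 - 0.4059 = 0.0041
Sector ⌊H'⌋ = 0 → (R',G',B') = (0.8118, 0.48708, 0.0)
RGB = ((R'+m)×255, (G'+m)×255, (B'+m)×255) = (208.0545, 125.2509, 1.0455)
Round half up → RGB(208, 125, 1)


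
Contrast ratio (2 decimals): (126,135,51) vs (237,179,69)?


Linearize each sRGB channel c=v/255: c/12.92 if c ≤ 0.04045 else ((c+0.055)/1.055)^2.4
L = 0.2126×R_lin + 0.7152×G_lin + 0.0722×B_lin
Color 1 (126,135,51):
  R=126: 126/255≈0.4941 > 0.04045 → ((0.4941+0.055)/1.055)^2.4 ≈ 0.20864
  G=135: 135/255≈0.5294 > 0.04045 → ((0.5294+0.055)/1.055)^2.4 ≈ 0.24228
  B=51: 51/255≈0.2000 > 0.04045 → ((0.2000+0.055)/1.055)^2.4 ≈ 0.03310
  L1 = 0.2126×0.20864 + 0.7152×0.24228 + 0.0722×0.03310 ≈ 0.22003
Color 2 (237,179,69):
  R=237: 237/255≈0.9294 > 0.04045 → ((0.9294+0.055)/1.055)^2.4 ≈ 0.84687
  G=179: 179/255≈0.7020 > 0.04045 → ((0.7020+0.055)/1.055)^2.4 ≈ 0.45079
  B=69: 69/255≈0.2706 > 0.04045 → ((0.2706+0.055)/1.055)^2.4 ≈ 0.05951
  L2 = 0.2126×0.84687 + 0.7152×0.45079 + 0.0722×0.05951 ≈ 0.50674
Lighter = 0.50674, Darker = 0.22003
Ratio = (L_lighter + 0.05) / (L_darker + 0.05)
Ratio = (0.50674 + 0.05) / (0.22003 + 0.05) = 0.55674 / 0.27003 ≈ 2.0618
Ratio ≈ 2.06:1


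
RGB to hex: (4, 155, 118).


R = 4 → 04 (hex)
G = 155 → 9B (hex)
B = 118 → 76 (hex)
Hex = #049B76


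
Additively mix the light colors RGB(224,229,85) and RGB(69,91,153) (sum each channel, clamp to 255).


Additive: each channel = min(255, C₁+C₂)
R: 224+69 = 293 → 255
G: 229+91 = 320 → 255
B: 85+153 = 238 → 238
= RGB(255, 255, 238)


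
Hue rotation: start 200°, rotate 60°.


New hue = (H + rotation) mod 360
New hue = (200 + 60) mod 360
= 260 mod 360
= 260°


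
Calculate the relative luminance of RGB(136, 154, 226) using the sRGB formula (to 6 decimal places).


Linearize each channel (sRGB transfer function): c = v/255; c_lin = c/12.92 if c ≤ 0.04045, else ((c+0.055)/1.055)^2.4
  R: 136/255 ≈ 0.533333 > 0.04045 → ((0.533333+0.055)/1.055)^2.4 ≈ 0.246201
  G: 154/255 ≈ 0.603922 > 0.04045 → ((0.603922+0.055)/1.055)^2.4 ≈ 0.323143
  B: 226/255 ≈ 0.886275 > 0.04045 → ((0.886275+0.055)/1.055)^2.4 ≈ 0.760525
R_lin = 0.246201, G_lin = 0.323143, B_lin = 0.760525
L = 0.2126×R + 0.7152×G + 0.0722×B
L = 0.2126×0.246201 + 0.7152×0.323143 + 0.0722×0.760525
L ≈ 0.338364


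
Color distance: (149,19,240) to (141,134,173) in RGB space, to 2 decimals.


d = √[(R₁-R₂)² + (G₁-G₂)² + (B₁-B₂)²]
d = √[(149-141)² + (19-134)² + (240-173)²]
d = √[64 + 13225 + 4489]
d = √17778
d ≈ 133.33


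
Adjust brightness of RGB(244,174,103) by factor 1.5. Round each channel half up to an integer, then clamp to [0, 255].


Multiply each channel by 1.5, round half up, clamp to [0, 255]
R: 244×1.5 = 366 → clamp → 255
G: 174×1.5 = 261 → clamp → 255
B: 103×1.5 = 154.5 → round → 155
= RGB(255, 255, 155)


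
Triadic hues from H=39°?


Triadic: equally spaced at 120° intervals
H1 = 39°
H2 = (39 + 120) mod 360 = 159°
H3 = (39 + 240) mod 360 = 279°
Triadic = 39°, 159°, 279°


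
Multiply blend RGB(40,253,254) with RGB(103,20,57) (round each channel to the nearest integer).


Multiply: C = A×B/255, rounded to nearest integer
R: 40×103/255 = 4120/255 ≈ 16.157 → 16
G: 253×20/255 = 5060/255 ≈ 19.843 → 20
B: 254×57/255 = 14478/255 ≈ 56.776 → 57
= RGB(16, 20, 57)


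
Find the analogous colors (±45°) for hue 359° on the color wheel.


Base hue: 359°
Left analog: (359 - 45) mod 360 = 314°
Right analog: (359 + 45) mod 360 = 44°
Analogous hues = 314° and 44°


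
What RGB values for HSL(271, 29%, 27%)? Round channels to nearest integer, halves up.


H=271°, S=0.29, L=0.27
C = (1-|2L-1|)×S = (1-|-0.46|)×0.29 = 0.1566
H' = H/60 = 271/60 ≈ 4.5167; X = C×(1-|H' mod 2 - 1|) = 0.08091
m = L - C/2 = 0.27 - 0.0783 = 0.1917
Sector ⌊H'⌋ = 4 → (R',G',B') = (0.08091, 0.0, 0.1566)
RGB = ((R'+m)×255, (G'+m)×255, (B'+m)×255) = (69.51555, 48.8835, 88.8165)
Round half up → RGB(70, 49, 89)


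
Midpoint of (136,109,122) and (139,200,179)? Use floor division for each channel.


Midpoint: each channel = ⌊(C₁+C₂)/2⌋
R: ⌊(136+139)/2⌋ = 137
G: ⌊(109+200)/2⌋ = 154
B: ⌊(122+179)/2⌋ = 150
= RGB(137, 154, 150)


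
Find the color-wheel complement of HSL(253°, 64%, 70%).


Complement = opposite side of color wheel = hue + 180°
H' = (253 + 180) mod 360 = 73°
S and L unchanged.
= HSL(73°, 64%, 70%)


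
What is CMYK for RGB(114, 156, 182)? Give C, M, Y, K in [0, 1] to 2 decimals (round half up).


R'=114/255≈0.4471, G'=156/255≈0.6118, B'=182/255≈0.7137
K = 1 - max(R',G',B') = 1 - 182/255 = 73/255 = 0.28627… → 0.29
(1-R'-K)/(1-K) simplifies to (max-R)/max with max = 182:
C = (182-114)/182 = 68/182 = 0.37362… → 0.37
M = (182-156)/182 = 26/182 = 0.14285… → 0.14
Y = (182-182)/182 = 0/182 = 0 → 0.00
= CMYK(0.37, 0.14, 0.00, 0.29)


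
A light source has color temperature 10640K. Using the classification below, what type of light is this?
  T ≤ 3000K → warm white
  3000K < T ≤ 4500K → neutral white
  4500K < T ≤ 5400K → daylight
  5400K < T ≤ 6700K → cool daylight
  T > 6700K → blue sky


Temperature: 10640K
10640K > 6700K → blue sky
Classification: blue sky


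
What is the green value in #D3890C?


Color: #D3890C
R = D3 = 211
G = 89 = 137
B = 0C = 12
Green = 137


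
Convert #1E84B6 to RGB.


1E → 30 (R)
84 → 132 (G)
B6 → 182 (B)
= RGB(30, 132, 182)


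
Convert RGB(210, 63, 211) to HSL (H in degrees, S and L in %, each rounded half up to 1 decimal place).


Normalize: R'=210/255≈0.8235, G'=63/255≈0.2471, B'=211/255≈0.8275
Max=211/255, Min=63/255, Δ=Max-Min=148/255
L = (Max+Min)/2 = (211+63)/510 = 274/510 = 0.53725… → L = 53.7%
L > 0.5 → S = Δ/(2-Max-Min) = 148/(510-211-63) = 148/236 = 0.62711… → S = 62.7%
(the 1/255 factors cancel in S and H, so raw channel differences can be used)
Max is B' → H = 60 × ((R-G)/Δ + 4) = 60 × ((210-63)/148 + 4)
  147/148 + 4 = 0.9932… + 4 = 4.9932…
  H = 60 × 4.9932… = 299.594…° → H = 299.6°
= HSL(299.6°, 62.7%, 53.7%)


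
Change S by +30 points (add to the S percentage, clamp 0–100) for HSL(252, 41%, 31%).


Original S = 41%
Adjustment = +30 percentage points
New S = 41 + (30) = 71
Clamp to [0, 100] → 71
= HSL(252°, 71%, 31%)


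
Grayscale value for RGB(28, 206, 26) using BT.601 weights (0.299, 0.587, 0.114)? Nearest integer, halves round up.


Gray = 0.299×R + 0.587×G + 0.114×B
Gray = 0.299×28 + 0.587×206 + 0.114×26
Gray = 8.372 + 120.922 + 2.964
Gray = 132.258 → round half up → 132
Gray = 132


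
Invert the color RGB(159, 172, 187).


Invert: (255-R, 255-G, 255-B)
R: 255-159 = 96
G: 255-172 = 83
B: 255-187 = 68
= RGB(96, 83, 68)


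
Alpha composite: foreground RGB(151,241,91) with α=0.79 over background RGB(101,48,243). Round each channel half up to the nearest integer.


C = α×F + (1-α)×B, with 1-α = 0.21
R: 0.79×151 + 0.21×101 = 119.29 + 21.21 = 140.50 → 141
G: 0.79×241 + 0.21×48 = 190.39 + 10.08 = 200.47 → 200
B: 0.79×91 + 0.21×243 = 71.89 + 51.03 = 122.92 → 123
= RGB(141, 200, 123)


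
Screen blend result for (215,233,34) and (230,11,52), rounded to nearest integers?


Screen: C = 255 - (255-A)×(255-B)/255, rounded to nearest integer
R: 255 - (255-215)×(255-230)/255 = 255 - 1000/255 ≈ 255 - 3.922 = 251.078 → 251
G: 255 - (255-233)×(255-11)/255 = 255 - 5368/255 ≈ 255 - 21.051 = 233.949 → 234
B: 255 - (255-34)×(255-52)/255 = 255 - 44863/255 ≈ 255 - 175.933 = 79.067 → 79
= RGB(251, 234, 79)


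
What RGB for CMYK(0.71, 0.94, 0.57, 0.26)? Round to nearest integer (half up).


R = 255 × (1-C) × (1-K) = 255 × 0.29 × 0.74 = 54.723 → 55
G = 255 × (1-M) × (1-K) = 255 × 0.06 × 0.74 = 11.322 → 11
B = 255 × (1-Y) × (1-K) = 255 × 0.43 × 0.74 = 81.141 → 81
= RGB(55, 11, 81)


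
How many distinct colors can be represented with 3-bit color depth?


Colors = 2^bits = 2^3
= 8 colors


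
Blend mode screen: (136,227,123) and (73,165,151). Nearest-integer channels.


Screen: C = 255 - (255-A)×(255-B)/255, rounded to nearest integer
R: 255 - (255-136)×(255-73)/255 = 255 - 21658/255 ≈ 255 - 84.933 = 170.067 → 170
G: 255 - (255-227)×(255-165)/255 = 255 - 2520/255 ≈ 255 - 9.882 = 245.118 → 245
B: 255 - (255-123)×(255-151)/255 = 255 - 13728/255 ≈ 255 - 53.835 = 201.165 → 201
= RGB(170, 245, 201)


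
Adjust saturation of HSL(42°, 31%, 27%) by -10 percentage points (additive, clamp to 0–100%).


Original S = 31%
Adjustment = -10 percentage points
New S = 31 + (-10) = 21
Clamp to [0, 100] → 21
= HSL(42°, 21%, 27%)


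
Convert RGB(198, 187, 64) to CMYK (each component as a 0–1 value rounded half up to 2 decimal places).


R'=198/255≈0.7765, G'=187/255≈0.7333, B'=64/255≈0.2510
K = 1 - max(R',G',B') = 1 - 198/255 = 57/255 = 0.22352… → 0.22
(1-R'-K)/(1-K) simplifies to (max-R)/max with max = 198:
C = (198-198)/198 = 0/198 = 0 → 0.00
M = (198-187)/198 = 11/198 = 0.05555… → 0.06
Y = (198-64)/198 = 134/198 = 0.67676… → 0.68
= CMYK(0.00, 0.06, 0.68, 0.22)


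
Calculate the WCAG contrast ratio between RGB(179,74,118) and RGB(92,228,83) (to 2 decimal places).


Linearize each sRGB channel c=v/255: c/12.92 if c ≤ 0.04045 else ((c+0.055)/1.055)^2.4
L = 0.2126×R_lin + 0.7152×G_lin + 0.0722×B_lin
Color 1 (179,74,118):
  R=179: 179/255≈0.7020 > 0.04045 → ((0.7020+0.055)/1.055)^2.4 ≈ 0.45079
  G=74: 74/255≈0.2902 > 0.04045 → ((0.2902+0.055)/1.055)^2.4 ≈ 0.06848
  B=118: 118/255≈0.4627 > 0.04045 → ((0.4627+0.055)/1.055)^2.4 ≈ 0.18116
  L1 = 0.2126×0.45079 + 0.7152×0.06848 + 0.0722×0.18116 ≈ 0.15789
Color 2 (92,228,83):
  R=92: 92/255≈0.3608 > 0.04045 → ((0.3608+0.055)/1.055)^2.4 ≈ 0.10702
  G=228: 228/255≈0.8941 > 0.04045 → ((0.8941+0.055)/1.055)^2.4 ≈ 0.77582
  B=83: 83/255≈0.3255 > 0.04045 → ((0.3255+0.055)/1.055)^2.4 ≈ 0.08650
  L2 = 0.2126×0.10702 + 0.7152×0.77582 + 0.0722×0.08650 ≈ 0.58387
Lighter = 0.58387, Darker = 0.15789
Ratio = (L_lighter + 0.05) / (L_darker + 0.05)
Ratio = (0.58387 + 0.05) / (0.15789 + 0.05) = 0.63387 / 0.20789 ≈ 3.0490
Ratio ≈ 3.05:1


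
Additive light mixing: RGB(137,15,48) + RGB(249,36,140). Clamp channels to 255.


Additive: each channel = min(255, C₁+C₂)
R: 137+249 = 386 → 255
G: 15+36 = 51 → 51
B: 48+140 = 188 → 188
= RGB(255, 51, 188)


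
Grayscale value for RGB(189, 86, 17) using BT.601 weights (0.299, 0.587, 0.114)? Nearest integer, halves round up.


Gray = 0.299×R + 0.587×G + 0.114×B
Gray = 0.299×189 + 0.587×86 + 0.114×17
Gray = 56.511 + 50.482 + 1.938
Gray = 108.931 → round half up → 109
Gray = 109


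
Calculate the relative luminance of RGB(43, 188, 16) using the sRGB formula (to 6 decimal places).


Linearize each channel (sRGB transfer function): c = v/255; c_lin = c/12.92 if c ≤ 0.04045, else ((c+0.055)/1.055)^2.4
  R: 43/255 ≈ 0.168627 > 0.04045 → ((0.168627+0.055)/1.055)^2.4 ≈ 0.024158
  G: 188/255 ≈ 0.737255 > 0.04045 → ((0.737255+0.055)/1.055)^2.4 ≈ 0.502886
  B: 16/255 ≈ 0.062745 > 0.04045 → ((0.062745+0.055)/1.055)^2.4 ≈ 0.005182
R_lin = 0.024158, G_lin = 0.502886, B_lin = 0.005182
L = 0.2126×R + 0.7152×G + 0.0722×B
L = 0.2126×0.024158 + 0.7152×0.502886 + 0.0722×0.005182
L ≈ 0.365174


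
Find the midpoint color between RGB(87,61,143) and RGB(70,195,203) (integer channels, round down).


Midpoint: each channel = ⌊(C₁+C₂)/2⌋
R: ⌊(87+70)/2⌋ = 78
G: ⌊(61+195)/2⌋ = 128
B: ⌊(143+203)/2⌋ = 173
= RGB(78, 128, 173)


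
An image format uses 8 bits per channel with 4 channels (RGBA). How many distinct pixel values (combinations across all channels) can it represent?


Total bits = 8 bits/channel × 4 channels = 32 bits
Distinct pixel values = 2^32
= 4,294,967,296 pixel values


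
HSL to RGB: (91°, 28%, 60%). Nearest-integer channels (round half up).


H=91°, S=0.28, L=0.60
C = (1-|2L-1|)×S = (1-|0.20|)×0.28 = 0.224
H' = H/60 = 91/60 ≈ 1.5167; X = C×(1-|H' mod 2 - 1|) ≈ 0.1083
m = L - C/2 = 0.60 - 0.112 = 0.488
Sector ⌊H'⌋ = 1 → (R',G',B') = (≈0.1083, 0.224, 0.0)
RGB = ((R'+m)×255, (G'+m)×255, (B'+m)×255) = (152.048, 181.56, 124.44)
Round half up → RGB(152, 182, 124)


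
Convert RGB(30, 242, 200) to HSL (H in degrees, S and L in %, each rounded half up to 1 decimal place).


Normalize: R'=30/255≈0.1176, G'=242/255≈0.9490, B'=200/255≈0.7843
Max=242/255, Min=30/255, Δ=Max-Min=212/255
L = (Max+Min)/2 = (242+30)/510 = 272/510 = 0.53333… → L = 53.3%
L > 0.5 → S = Δ/(2-Max-Min) = 212/(510-242-30) = 212/238 = 0.89075… → S = 89.1%
(the 1/255 factors cancel in S and H, so raw channel differences can be used)
Max is G' → H = 60 × ((B-R)/Δ + 2) = 60 × ((200-30)/212 + 2)
  170/212 + 2 = 0.8018… + 2 = 2.8018…
  H = 60 × 2.8018… = 168.113…° → H = 168.1°
= HSL(168.1°, 89.1%, 53.3%)


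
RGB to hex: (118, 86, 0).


R = 118 → 76 (hex)
G = 86 → 56 (hex)
B = 0 → 00 (hex)
Hex = #765600


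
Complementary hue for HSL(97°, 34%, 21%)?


Complement = opposite side of color wheel = hue + 180°
H' = (97 + 180) mod 360 = 277°
S and L unchanged.
= HSL(277°, 34%, 21%)


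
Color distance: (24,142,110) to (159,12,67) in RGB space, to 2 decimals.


d = √[(R₁-R₂)² + (G₁-G₂)² + (B₁-B₂)²]
d = √[(24-159)² + (142-12)² + (110-67)²]
d = √[18225 + 16900 + 1849]
d = √36974
d ≈ 192.29


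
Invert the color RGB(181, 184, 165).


Invert: (255-R, 255-G, 255-B)
R: 255-181 = 74
G: 255-184 = 71
B: 255-165 = 90
= RGB(74, 71, 90)


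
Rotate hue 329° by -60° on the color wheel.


New hue = (H + rotation) mod 360
New hue = (329 -60) mod 360
= 269 mod 360
= 269°


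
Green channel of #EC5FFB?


Color: #EC5FFB
R = EC = 236
G = 5F = 95
B = FB = 251
Green = 95


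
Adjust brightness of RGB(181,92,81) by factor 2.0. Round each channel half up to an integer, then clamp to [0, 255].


Multiply each channel by 2.0, round half up, clamp to [0, 255]
R: 181×2.0 = 362 → clamp → 255
G: 92×2.0 = 184
B: 81×2.0 = 162
= RGB(255, 184, 162)


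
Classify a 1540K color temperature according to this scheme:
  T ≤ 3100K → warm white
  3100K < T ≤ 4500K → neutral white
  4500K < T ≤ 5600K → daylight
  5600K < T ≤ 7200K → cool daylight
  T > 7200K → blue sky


Temperature: 1540K
1540K ≤ 3100K → warm white
Classification: warm white


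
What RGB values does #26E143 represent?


26 → 38 (R)
E1 → 225 (G)
43 → 67 (B)
= RGB(38, 225, 67)


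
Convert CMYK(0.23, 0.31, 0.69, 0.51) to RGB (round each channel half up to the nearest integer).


R = 255 × (1-C) × (1-K) = 255 × 0.77 × 0.49 = 96.2115 → 96
G = 255 × (1-M) × (1-K) = 255 × 0.69 × 0.49 = 86.2155 → 86
B = 255 × (1-Y) × (1-K) = 255 × 0.31 × 0.49 = 38.7345 → 39
= RGB(96, 86, 39)


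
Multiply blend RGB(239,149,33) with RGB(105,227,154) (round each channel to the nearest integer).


Multiply: C = A×B/255, rounded to nearest integer
R: 239×105/255 = 25095/255 ≈ 98.412 → 98
G: 149×227/255 = 33823/255 ≈ 132.639 → 133
B: 33×154/255 = 5082/255 ≈ 19.929 → 20
= RGB(98, 133, 20)


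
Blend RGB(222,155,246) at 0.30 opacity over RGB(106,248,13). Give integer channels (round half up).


C = α×F + (1-α)×B, with 1-α = 0.70
R: 0.30×222 + 0.70×106 = 66.60 + 74.20 = 140.80 → 141
G: 0.30×155 + 0.70×248 = 46.50 + 173.60 = 220.10 → 220
B: 0.30×246 + 0.70×13 = 73.80 + 9.10 = 82.90 → 83
= RGB(141, 220, 83)


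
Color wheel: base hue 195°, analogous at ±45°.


Base hue: 195°
Left analog: (195 - 45) mod 360 = 150°
Right analog: (195 + 45) mod 360 = 240°
Analogous hues = 150° and 240°


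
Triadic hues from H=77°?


Triadic: equally spaced at 120° intervals
H1 = 77°
H2 = (77 + 120) mod 360 = 197°
H3 = (77 + 240) mod 360 = 317°
Triadic = 77°, 197°, 317°


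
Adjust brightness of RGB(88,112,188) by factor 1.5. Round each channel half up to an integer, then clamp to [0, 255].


Multiply each channel by 1.5, round half up, clamp to [0, 255]
R: 88×1.5 = 132
G: 112×1.5 = 168
B: 188×1.5 = 282 → clamp → 255
= RGB(132, 168, 255)


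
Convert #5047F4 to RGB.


50 → 80 (R)
47 → 71 (G)
F4 → 244 (B)
= RGB(80, 71, 244)


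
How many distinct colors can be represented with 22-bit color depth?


Colors = 2^bits = 2^22
= 4,194,304 colors


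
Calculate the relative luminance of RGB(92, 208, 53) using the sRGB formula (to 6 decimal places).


Linearize each channel (sRGB transfer function): c = v/255; c_lin = c/12.92 if c ≤ 0.04045, else ((c+0.055)/1.055)^2.4
  R: 92/255 ≈ 0.360784 > 0.04045 → ((0.360784+0.055)/1.055)^2.4 ≈ 0.107023
  G: 208/255 ≈ 0.815686 > 0.04045 → ((0.815686+0.055)/1.055)^2.4 ≈ 0.630757
  B: 53/255 ≈ 0.207843 > 0.04045 → ((0.207843+0.055)/1.055)^2.4 ≈ 0.035601
R_lin = 0.107023, G_lin = 0.630757, B_lin = 0.035601
L = 0.2126×R + 0.7152×G + 0.0722×B
L = 0.2126×0.107023 + 0.7152×0.630757 + 0.0722×0.035601
L ≈ 0.476441


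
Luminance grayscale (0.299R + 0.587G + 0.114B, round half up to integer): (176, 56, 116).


Gray = 0.299×R + 0.587×G + 0.114×B
Gray = 0.299×176 + 0.587×56 + 0.114×116
Gray = 52.624 + 32.872 + 13.224
Gray = 98.720 → round half up → 99
Gray = 99


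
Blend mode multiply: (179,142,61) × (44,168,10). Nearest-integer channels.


Multiply: C = A×B/255, rounded to nearest integer
R: 179×44/255 = 7876/255 ≈ 30.886 → 31
G: 142×168/255 = 23856/255 ≈ 93.553 → 94
B: 61×10/255 = 610/255 ≈ 2.392 → 2
= RGB(31, 94, 2)
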